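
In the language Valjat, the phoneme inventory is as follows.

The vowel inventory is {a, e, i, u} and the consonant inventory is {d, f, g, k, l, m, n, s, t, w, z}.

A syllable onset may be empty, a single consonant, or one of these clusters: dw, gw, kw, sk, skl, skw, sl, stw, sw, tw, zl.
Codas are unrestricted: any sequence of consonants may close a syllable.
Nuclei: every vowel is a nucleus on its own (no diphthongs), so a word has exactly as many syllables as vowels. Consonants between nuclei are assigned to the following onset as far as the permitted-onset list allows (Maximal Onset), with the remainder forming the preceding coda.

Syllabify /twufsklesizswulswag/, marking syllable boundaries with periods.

twuf.skle.siz.swul.swag

Nuclei (vowels): u, e, i, u, a → 5 syllables.
Between /u/ (V1) and /e/ (V2): /fskl/ splits as /f/ + /skl/ (/skl/ is the longest suffix that is a licit onset).
Between /e/ (V2) and /i/ (V3): /s/ → onset of the next syllable (single consonants are always licit onsets).
Between /i/ (V3) and /u/ (V4): cluster /zsw/ — the longest permitted-onset suffix is /sw/; onset = /sw/, preceding coda = /z/.
Between /u/ (V4) and /a/ (V5): /lsw/ — longest licit onset from the right is /sw/, leaving /l/ as coda.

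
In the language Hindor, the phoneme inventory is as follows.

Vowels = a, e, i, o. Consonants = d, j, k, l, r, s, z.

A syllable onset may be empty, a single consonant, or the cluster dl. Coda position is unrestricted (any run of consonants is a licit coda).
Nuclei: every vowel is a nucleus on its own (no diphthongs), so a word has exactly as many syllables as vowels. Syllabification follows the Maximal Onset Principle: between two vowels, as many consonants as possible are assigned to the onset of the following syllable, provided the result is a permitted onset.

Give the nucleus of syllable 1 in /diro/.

Vowels present: i, o; each is a nucleus, giving 2 syllables.
The first nucleus (vowel 1 from the left) is /i/.

i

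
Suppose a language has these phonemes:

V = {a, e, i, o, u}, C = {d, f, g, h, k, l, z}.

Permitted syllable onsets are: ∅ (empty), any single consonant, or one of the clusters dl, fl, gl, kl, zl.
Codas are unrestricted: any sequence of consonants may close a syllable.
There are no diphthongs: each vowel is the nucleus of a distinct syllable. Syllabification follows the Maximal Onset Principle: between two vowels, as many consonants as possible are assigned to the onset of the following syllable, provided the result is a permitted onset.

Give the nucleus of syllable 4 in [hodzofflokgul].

u

Vowels present: o, o, o, u; each is a nucleus, giving 4 syllables.
The fourth nucleus (vowel 4 from the left) is /u/.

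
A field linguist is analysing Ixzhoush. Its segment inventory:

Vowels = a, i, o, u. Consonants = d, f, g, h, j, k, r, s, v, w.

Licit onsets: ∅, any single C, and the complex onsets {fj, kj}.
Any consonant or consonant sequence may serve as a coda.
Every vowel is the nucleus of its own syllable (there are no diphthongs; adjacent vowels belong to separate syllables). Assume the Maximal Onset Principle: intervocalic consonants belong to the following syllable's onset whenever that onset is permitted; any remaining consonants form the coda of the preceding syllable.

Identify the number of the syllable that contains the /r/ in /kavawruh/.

3

The vowels are a, a, u — 3 nuclei, so 3 syllables.
V1 /a/ – V2 /a/: just /v/ — single C goes to the following onset.
V2 /a/ – V3 /u/: /wr/ splits as /w/ + /r/ (/r/ is the longest suffix that is a licit onset).
So the parse is ka.vaw.ruh.
The /r/ is in the onset of syllable 3 (/ruh/).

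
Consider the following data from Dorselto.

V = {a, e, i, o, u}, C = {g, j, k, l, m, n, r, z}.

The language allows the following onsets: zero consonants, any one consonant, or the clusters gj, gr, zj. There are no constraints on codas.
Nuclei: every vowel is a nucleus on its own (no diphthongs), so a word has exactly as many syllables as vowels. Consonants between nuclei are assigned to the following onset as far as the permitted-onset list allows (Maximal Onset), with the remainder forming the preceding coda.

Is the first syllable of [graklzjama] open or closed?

The vowels are a, a, a — 3 nuclei, so 3 syllables.
/a…a/ gap (V1→V2): cluster /klzj/ — the longest permitted-onset suffix is /zj/; onset = /zj/, preceding coda = /kl/.
/a…a/ gap (V2→V3): /m/ is a single consonant, so it becomes the next onset.
Result: grakl.zja.ma.
Syllable 1 is /grakl/ with coda /kl/, so it is closed.

closed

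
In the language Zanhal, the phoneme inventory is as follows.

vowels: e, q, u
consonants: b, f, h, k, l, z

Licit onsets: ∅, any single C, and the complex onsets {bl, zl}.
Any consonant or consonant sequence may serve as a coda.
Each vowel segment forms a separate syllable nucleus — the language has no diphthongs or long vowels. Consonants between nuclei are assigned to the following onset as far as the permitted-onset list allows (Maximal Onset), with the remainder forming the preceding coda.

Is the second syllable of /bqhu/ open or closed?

The vowels are q, u — 2 nuclei, so 2 syllables.
/q…u/ gap (V1→V2): /h/ → onset of the next syllable (single consonants are always licit onsets).
Result: bq.hu.
Syllable 2 is /hu/; it ends in its nucleus with no coda, so it is open.

open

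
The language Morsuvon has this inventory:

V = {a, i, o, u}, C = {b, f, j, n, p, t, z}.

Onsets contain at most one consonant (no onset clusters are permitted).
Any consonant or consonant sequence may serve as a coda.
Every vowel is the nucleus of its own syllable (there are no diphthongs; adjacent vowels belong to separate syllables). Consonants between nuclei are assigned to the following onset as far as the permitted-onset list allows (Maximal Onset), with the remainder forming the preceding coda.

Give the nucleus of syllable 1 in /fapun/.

The vowels are a, u — 2 nuclei, so 2 syllables.
The first nucleus (vowel 1 from the left) is /a/.

a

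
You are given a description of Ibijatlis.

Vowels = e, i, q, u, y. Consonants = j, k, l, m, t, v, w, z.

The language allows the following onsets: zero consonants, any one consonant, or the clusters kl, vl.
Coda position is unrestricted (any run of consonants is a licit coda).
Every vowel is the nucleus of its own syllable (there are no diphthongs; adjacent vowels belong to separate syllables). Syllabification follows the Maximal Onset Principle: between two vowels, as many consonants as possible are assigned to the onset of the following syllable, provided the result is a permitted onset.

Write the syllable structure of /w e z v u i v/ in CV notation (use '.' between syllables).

CVC.CV.VC

Nuclei (vowels): e, u, i → 3 syllables.
Between /e/ (V1) and /u/ (V2): /zv/; trying suffixes from longest down, /v/ is the first permitted one, so coda /z/ | onset /v/.
Between /u/ (V2) and /i/ (V3): no consonants, so the boundary falls immediately after /u/.
Result: wez.vu.iv.
Mapping each syllable to C/V: /wez/ → CVC, /vu/ → CV, /iv/ → VC.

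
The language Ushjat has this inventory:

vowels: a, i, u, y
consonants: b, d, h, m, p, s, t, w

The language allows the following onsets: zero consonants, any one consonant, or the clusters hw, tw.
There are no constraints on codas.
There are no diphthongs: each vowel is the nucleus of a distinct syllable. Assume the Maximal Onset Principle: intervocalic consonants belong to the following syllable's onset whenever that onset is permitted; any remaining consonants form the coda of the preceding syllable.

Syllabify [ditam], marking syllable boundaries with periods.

di.tam

Nuclei (vowels): i, a → 2 syllables.
Between /i/ (V1) and /a/ (V2): /t/ is a single consonant, so it becomes the next onset.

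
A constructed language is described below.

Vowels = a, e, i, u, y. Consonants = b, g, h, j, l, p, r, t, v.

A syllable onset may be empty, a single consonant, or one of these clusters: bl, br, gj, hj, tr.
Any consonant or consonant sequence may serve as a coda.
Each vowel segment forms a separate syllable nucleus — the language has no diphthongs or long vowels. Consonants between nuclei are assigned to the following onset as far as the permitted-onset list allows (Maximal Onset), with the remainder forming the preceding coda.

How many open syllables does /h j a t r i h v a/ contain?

2

The vowels are a, i, a — 3 nuclei, so 3 syllables.
σ1/σ2 boundary: cluster /tr/ — /tr/ is itself a permitted onset, so the whole cluster goes right; preceding coda = ∅.
σ2/σ3 boundary: /hv/; trying suffixes from longest down, /v/ is the first permitted one, so coda /h/ | onset /v/.
Putting it together: hja.trih.va.
Classifying each syllable: /hja/ (open), /trih/ (closed), /va/ (open).
Open syllables: 2.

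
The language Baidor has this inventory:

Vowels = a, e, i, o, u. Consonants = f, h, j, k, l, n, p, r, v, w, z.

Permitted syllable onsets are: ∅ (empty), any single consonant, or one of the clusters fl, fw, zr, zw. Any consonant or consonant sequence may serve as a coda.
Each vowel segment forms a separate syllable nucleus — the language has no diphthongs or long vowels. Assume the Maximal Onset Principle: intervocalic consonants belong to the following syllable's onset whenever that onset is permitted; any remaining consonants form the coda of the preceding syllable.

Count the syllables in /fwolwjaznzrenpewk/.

4

Nuclei (vowels): o, a, e, e → 4 syllables.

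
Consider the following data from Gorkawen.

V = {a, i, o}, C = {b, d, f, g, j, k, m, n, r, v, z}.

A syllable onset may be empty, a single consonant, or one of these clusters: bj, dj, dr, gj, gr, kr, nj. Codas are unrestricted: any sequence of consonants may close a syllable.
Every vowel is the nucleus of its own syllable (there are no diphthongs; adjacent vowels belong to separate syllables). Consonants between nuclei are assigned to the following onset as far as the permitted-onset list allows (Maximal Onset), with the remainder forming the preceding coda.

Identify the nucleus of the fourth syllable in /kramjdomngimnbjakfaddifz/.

Vowels present: a, o, i, a, a, i; each is a nucleus, giving 6 syllables.
The fourth nucleus (vowel 4 from the left) is /a/.

a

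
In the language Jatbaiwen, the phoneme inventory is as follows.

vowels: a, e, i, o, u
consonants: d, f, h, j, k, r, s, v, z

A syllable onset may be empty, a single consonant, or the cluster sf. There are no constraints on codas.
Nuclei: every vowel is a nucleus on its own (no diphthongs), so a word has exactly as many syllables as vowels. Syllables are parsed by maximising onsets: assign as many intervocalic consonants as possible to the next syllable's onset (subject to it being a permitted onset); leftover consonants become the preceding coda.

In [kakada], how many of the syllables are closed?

0

The vowels are a, a, a — 3 nuclei, so 3 syllables.
/a…a/ gap (V1→V2): just /k/ — single C goes to the following onset.
/a…a/ gap (V2→V3): /d/ → onset of the next syllable (single consonants are always licit onsets).
Putting it together: ka.ka.da.
Classifying each syllable: /ka/ (open), /ka/ (open), /da/ (open).
Closed syllables: 0.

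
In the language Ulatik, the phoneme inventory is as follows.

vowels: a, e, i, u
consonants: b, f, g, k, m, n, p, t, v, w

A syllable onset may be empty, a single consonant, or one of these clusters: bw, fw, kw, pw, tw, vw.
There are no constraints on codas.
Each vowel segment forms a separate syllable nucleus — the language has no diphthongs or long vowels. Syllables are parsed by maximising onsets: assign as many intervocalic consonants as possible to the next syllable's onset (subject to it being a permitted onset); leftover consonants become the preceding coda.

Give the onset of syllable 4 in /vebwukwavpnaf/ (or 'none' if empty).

n

Nuclei (vowels): e, u, a, a → 4 syllables.
σ1/σ2 boundary: /bw/ — entire cluster is a permitted onset → onset /bw/, coda ∅.
σ2/σ3 boundary: /kw/ — entire cluster is a permitted onset → onset /kw/, coda ∅.
σ3/σ4 boundary: /vpn/; trying suffixes from longest down, /n/ is the first permitted one, so coda /vp/ | onset /n/.
Result: ve.bwu.kwavp.naf.
Syllable 4 is /naf/: onset /n/, nucleus /a/, coda /f/.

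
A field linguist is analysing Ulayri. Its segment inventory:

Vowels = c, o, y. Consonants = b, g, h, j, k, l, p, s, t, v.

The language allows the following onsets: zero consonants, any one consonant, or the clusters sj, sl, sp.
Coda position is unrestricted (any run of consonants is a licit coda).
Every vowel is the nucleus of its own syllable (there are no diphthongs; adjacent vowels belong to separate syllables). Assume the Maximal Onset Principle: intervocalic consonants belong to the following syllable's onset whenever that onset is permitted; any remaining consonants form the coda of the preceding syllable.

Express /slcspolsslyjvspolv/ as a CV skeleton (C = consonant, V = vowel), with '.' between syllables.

Nuclei (vowels): c, o, y, o → 4 syllables.
σ1/σ2 boundary: cluster /sp/ — /sp/ is itself a permitted onset, so the whole cluster goes right; preceding coda = ∅.
σ2/σ3 boundary: /lssl/ — longest licit onset from the right is /sl/, leaving /ls/ as coda.
σ3/σ4 boundary: /jvsp/ — longest licit onset from the right is /sp/, leaving /jv/ as coda.
Result: slc.spols.slyjv.spolv.
Mapping each syllable to C/V: /slc/ → CCV, /spols/ → CCVCC, /slyjv/ → CCVCC, /spolv/ → CCVCC.

CCV.CCVCC.CCVCC.CCVCC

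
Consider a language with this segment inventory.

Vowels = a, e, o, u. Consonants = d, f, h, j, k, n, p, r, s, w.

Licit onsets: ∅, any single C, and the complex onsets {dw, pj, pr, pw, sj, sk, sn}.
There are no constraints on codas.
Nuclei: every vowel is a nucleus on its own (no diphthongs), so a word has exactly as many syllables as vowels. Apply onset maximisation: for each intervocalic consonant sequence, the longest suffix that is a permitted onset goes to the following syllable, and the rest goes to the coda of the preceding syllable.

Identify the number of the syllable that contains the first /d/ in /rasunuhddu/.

3

The vowels are a, u, u, u — 4 nuclei, so 4 syllables.
V1 /a/ – V2 /u/: just /s/ — single C goes to the following onset.
V2 /u/ – V3 /u/: /n/ → onset of the next syllable (single consonants are always licit onsets).
V3 /u/ – V4 /u/: /hdd/; trying suffixes from longest down, /d/ is the first permitted one, so coda /hd/ | onset /d/.
Result: ra.su.nuhd.du.
The first /d/ is in the coda of syllable 3 (/nuhd/).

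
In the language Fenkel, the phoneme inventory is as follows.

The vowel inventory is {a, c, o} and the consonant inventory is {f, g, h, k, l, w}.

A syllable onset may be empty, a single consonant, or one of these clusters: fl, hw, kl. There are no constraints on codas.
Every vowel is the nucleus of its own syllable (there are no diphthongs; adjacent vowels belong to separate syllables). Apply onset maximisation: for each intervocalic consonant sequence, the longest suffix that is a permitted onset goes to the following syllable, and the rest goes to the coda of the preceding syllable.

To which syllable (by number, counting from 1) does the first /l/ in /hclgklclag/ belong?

1

Nuclei (vowels): c, c, a → 3 syllables.
V1 /c/ – V2 /c/: /lgkl/; trying suffixes from longest down, /kl/ is the first permitted one, so coda /lg/ | onset /kl/.
V2 /c/ – V3 /a/: /l/ is a single consonant, so it becomes the next onset.
So the parse is hclg.klc.lag.
The first /l/ is in the coda of syllable 1 (/hclg/).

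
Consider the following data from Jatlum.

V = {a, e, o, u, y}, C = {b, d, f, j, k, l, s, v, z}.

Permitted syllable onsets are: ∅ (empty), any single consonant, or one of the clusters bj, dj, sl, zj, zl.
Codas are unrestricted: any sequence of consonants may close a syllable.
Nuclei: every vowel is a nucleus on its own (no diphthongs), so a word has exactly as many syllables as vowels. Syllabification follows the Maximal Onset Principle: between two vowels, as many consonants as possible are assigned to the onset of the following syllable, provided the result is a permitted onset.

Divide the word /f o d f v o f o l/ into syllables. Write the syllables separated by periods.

Vowels present: o, o, o; each is a nucleus, giving 3 syllables.
σ1/σ2 boundary: /dfv/ splits as /df/ + /v/ (/v/ is the longest suffix that is a licit onset).
σ2/σ3 boundary: just /f/ — single C goes to the following onset.

fodf.vo.fol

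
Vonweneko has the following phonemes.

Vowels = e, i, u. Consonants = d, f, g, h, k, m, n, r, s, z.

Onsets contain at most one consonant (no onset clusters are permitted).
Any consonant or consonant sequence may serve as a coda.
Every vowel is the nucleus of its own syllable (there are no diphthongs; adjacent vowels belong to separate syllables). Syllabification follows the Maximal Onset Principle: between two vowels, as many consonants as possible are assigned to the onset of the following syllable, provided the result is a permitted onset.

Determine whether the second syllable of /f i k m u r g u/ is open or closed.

Nuclei (vowels): i, u, u → 3 syllables.
σ1/σ2 boundary: /km/; trying suffixes from longest down, /m/ is the first permitted one, so coda /k/ | onset /m/.
σ2/σ3 boundary: /rg/ splits as /r/ + /g/ (/g/ is the longest suffix that is a licit onset).
Putting it together: fik.mur.gu.
Syllable 2 is /mur/ with coda /r/, so it is closed.

closed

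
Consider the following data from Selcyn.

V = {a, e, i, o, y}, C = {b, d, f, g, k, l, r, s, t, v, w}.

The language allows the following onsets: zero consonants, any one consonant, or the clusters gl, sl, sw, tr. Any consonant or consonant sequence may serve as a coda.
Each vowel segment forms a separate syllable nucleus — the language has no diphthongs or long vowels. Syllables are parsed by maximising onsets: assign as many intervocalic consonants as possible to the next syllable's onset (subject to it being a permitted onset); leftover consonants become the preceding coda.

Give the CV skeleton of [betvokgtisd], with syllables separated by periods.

Nuclei (vowels): e, o, i → 3 syllables.
Between /e/ (V1) and /o/ (V2): /tv/; trying suffixes from longest down, /v/ is the first permitted one, so coda /t/ | onset /v/.
Between /o/ (V2) and /i/ (V3): cluster /kgt/ — the longest permitted-onset suffix is /t/; onset = /t/, preceding coda = /kg/.
Result: bet.vokg.tisd.
Mapping each syllable to C/V: /bet/ → CVC, /vokg/ → CVCC, /tisd/ → CVCC.

CVC.CVCC.CVCC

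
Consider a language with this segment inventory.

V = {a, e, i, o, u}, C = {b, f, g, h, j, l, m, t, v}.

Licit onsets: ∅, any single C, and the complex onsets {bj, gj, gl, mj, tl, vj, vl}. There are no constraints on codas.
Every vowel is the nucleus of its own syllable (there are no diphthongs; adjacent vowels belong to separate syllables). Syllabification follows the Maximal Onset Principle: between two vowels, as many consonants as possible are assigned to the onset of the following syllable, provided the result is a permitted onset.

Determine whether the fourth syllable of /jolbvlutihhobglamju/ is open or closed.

Vowels present: o, u, i, o, a, u; each is a nucleus, giving 6 syllables.
σ1/σ2 boundary: /lbvl/ splits as /lb/ + /vl/ (/vl/ is the longest suffix that is a licit onset).
σ2/σ3 boundary: just /t/ — single C goes to the following onset.
σ3/σ4 boundary: /hh/; trying suffixes from longest down, /h/ is the first permitted one, so coda /h/ | onset /h/.
σ4/σ5 boundary: /bgl/; trying suffixes from longest down, /gl/ is the first permitted one, so coda /b/ | onset /gl/.
σ5/σ6 boundary: /mj/ — entire cluster is a permitted onset → onset /mj/, coda ∅.
Putting it together: jolb.vlu.tih.hob.gla.mju.
Syllable 4 is /hob/ with coda /b/, so it is closed.

closed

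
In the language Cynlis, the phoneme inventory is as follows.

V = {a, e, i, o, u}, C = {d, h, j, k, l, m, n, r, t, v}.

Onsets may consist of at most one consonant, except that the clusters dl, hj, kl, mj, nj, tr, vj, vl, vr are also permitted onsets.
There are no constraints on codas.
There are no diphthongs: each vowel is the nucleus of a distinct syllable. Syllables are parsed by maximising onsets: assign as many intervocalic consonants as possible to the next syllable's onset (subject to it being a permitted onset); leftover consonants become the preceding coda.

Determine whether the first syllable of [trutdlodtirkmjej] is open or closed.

The vowels are u, o, i, e — 4 nuclei, so 4 syllables.
/u…o/ gap (V1→V2): cluster /tdl/ — the longest permitted-onset suffix is /dl/; onset = /dl/, preceding coda = /t/.
/o…i/ gap (V2→V3): /dt/ splits as /d/ + /t/ (/t/ is the longest suffix that is a licit onset).
/i…e/ gap (V3→V4): /rkmj/; trying suffixes from longest down, /mj/ is the first permitted one, so coda /rk/ | onset /mj/.
Result: trut.dlod.tirk.mjej.
Syllable 1 is /trut/ with coda /t/, so it is closed.

closed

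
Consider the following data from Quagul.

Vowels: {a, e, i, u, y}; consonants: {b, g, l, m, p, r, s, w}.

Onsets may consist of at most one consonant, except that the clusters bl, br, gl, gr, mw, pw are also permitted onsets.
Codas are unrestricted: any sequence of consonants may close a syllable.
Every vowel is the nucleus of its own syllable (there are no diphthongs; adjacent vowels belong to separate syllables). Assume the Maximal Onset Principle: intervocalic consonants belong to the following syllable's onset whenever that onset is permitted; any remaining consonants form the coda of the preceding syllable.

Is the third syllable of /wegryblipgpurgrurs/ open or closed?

closed

Vowels present: e, y, i, u, u; each is a nucleus, giving 5 syllables.
σ1/σ2 boundary: /gr/ is a licit onset in full, so it all attaches to the next syllable.
σ2/σ3 boundary: /bl/ — entire cluster is a permitted onset → onset /bl/, coda ∅.
σ3/σ4 boundary: /pgp/ splits as /pg/ + /p/ (/p/ is the longest suffix that is a licit onset).
σ4/σ5 boundary: /rgr/ — longest licit onset from the right is /gr/, leaving /r/ as coda.
Result: we.gry.blipg.pur.grurs.
Syllable 3 is /blipg/ with coda /pg/, so it is closed.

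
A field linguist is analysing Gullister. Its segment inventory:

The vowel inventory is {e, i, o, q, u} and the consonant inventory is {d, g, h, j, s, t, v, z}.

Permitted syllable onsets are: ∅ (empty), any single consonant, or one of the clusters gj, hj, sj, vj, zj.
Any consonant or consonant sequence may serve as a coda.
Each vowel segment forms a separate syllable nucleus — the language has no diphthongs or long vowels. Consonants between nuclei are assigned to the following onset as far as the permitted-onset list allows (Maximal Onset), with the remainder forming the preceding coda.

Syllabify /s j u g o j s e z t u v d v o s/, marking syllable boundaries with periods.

sju.goj.sez.tuvd.vos

Nuclei (vowels): u, o, e, u, o → 5 syllables.
V1 /u/ – V2 /o/: /g/ → onset of the next syllable (single consonants are always licit onsets).
V2 /o/ – V3 /e/: /js/ — longest licit onset from the right is /s/, leaving /j/ as coda.
V3 /e/ – V4 /u/: /zt/ splits as /z/ + /t/ (/t/ is the longest suffix that is a licit onset).
V4 /u/ – V5 /o/: /vdv/; trying suffixes from longest down, /v/ is the first permitted one, so coda /vd/ | onset /v/.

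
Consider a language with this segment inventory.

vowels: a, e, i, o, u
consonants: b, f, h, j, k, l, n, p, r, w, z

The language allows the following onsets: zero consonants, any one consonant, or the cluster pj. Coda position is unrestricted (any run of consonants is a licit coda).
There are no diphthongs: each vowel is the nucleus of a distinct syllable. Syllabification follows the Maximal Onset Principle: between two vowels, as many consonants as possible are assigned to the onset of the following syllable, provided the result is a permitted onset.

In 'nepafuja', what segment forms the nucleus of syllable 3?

The vowels are e, a, u, a — 4 nuclei, so 4 syllables.
The third nucleus (vowel 3 from the left) is /u/.

u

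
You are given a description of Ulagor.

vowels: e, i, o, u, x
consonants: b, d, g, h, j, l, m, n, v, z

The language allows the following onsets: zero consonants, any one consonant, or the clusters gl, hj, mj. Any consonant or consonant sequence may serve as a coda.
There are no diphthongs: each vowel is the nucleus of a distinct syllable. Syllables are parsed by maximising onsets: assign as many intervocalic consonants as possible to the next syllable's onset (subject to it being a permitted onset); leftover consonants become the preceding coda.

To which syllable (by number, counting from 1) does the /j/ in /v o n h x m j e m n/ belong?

Vowels present: o, x, e; each is a nucleus, giving 3 syllables.
V1 /o/ – V2 /x/: cluster /nh/ — the longest permitted-onset suffix is /h/; onset = /h/, preceding coda = /n/.
V2 /x/ – V3 /e/: cluster /mj/ — /mj/ is itself a permitted onset, so the whole cluster goes right; preceding coda = ∅.
Putting it together: von.hx.mjemn.
The /j/ is in the onset of syllable 3 (/mjemn/).

3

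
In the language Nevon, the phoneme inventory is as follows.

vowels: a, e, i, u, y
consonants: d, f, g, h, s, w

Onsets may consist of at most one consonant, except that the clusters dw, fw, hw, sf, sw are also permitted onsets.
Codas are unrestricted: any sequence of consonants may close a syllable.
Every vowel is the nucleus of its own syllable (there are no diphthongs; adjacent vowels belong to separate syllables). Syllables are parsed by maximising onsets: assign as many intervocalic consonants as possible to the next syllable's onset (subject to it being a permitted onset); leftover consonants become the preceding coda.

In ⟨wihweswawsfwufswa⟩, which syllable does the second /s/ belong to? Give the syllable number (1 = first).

The vowels are i, e, a, u, a — 5 nuclei, so 5 syllables.
/i…e/ gap (V1→V2): /hw/ is a licit onset in full, so it all attaches to the next syllable.
/e…a/ gap (V2→V3): cluster /sw/ — /sw/ is itself a permitted onset, so the whole cluster goes right; preceding coda = ∅.
/a…u/ gap (V3→V4): /wsfw/; trying suffixes from longest down, /fw/ is the first permitted one, so coda /ws/ | onset /fw/.
/u…a/ gap (V4→V5): /fsw/; trying suffixes from longest down, /sw/ is the first permitted one, so coda /f/ | onset /sw/.
Syllabification: wi.hwe.swaws.fwuf.swa.
The second /s/ is in the coda of syllable 3 (/swaws/).

3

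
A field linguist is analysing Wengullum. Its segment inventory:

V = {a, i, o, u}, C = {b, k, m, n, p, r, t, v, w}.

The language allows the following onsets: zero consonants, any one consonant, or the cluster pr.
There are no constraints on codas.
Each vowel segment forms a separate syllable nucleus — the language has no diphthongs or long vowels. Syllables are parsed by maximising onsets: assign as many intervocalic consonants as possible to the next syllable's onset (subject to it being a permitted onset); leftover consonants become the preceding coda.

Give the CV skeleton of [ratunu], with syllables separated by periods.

CV.CV.CV

The vowels are a, u, u — 3 nuclei, so 3 syllables.
/a…u/ gap (V1→V2): just /t/ — single C goes to the following onset.
/u…u/ gap (V2→V3): /n/ → onset of the next syllable (single consonants are always licit onsets).
Result: ra.tu.nu.
Mapping each syllable to C/V: /ra/ → CV, /tu/ → CV, /nu/ → CV.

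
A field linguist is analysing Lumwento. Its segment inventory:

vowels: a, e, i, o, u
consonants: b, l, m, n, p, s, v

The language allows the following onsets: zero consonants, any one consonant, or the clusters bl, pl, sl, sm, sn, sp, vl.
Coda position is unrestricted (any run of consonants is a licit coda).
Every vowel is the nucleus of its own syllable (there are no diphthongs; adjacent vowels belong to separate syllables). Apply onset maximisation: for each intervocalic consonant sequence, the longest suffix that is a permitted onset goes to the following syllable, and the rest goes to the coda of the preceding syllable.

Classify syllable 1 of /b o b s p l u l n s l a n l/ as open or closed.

closed

Vowels present: o, u, a; each is a nucleus, giving 3 syllables.
V1 /o/ – V2 /u/: /bspl/; trying suffixes from longest down, /pl/ is the first permitted one, so coda /bs/ | onset /pl/.
V2 /u/ – V3 /a/: /lnsl/ — longest licit onset from the right is /sl/, leaving /ln/ as coda.
Result: bobs.pluln.slanl.
Syllable 1 is /bobs/ with coda /bs/, so it is closed.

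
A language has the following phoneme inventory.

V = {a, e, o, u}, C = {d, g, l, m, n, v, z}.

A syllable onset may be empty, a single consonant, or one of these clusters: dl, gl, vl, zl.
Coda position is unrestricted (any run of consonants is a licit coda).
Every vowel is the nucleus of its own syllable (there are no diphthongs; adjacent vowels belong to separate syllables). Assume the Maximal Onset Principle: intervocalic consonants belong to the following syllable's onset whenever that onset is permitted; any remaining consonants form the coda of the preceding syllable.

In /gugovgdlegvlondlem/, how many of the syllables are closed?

4

Vowels present: u, o, e, o, e; each is a nucleus, giving 5 syllables.
σ1/σ2 boundary: just /g/ — single C goes to the following onset.
σ2/σ3 boundary: /vgdl/ splits as /vg/ + /dl/ (/dl/ is the longest suffix that is a licit onset).
σ3/σ4 boundary: cluster /gvl/ — the longest permitted-onset suffix is /vl/; onset = /vl/, preceding coda = /g/.
σ4/σ5 boundary: /ndl/ — longest licit onset from the right is /dl/, leaving /n/ as coda.
Syllabification: gu.govg.dleg.vlon.dlem.
Classifying each syllable: /gu/ (open), /govg/ (closed), /dleg/ (closed), /vlon/ (closed), /dlem/ (closed).
Closed syllables: 4.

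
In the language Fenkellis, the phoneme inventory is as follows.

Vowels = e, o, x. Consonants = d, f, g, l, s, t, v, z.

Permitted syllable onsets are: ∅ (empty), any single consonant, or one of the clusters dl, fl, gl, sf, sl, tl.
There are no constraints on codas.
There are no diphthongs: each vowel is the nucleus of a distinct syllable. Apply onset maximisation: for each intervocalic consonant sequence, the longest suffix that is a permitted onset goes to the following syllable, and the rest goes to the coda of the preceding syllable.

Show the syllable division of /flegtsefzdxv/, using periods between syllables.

The vowels are e, e, x — 3 nuclei, so 3 syllables.
Between /e/ (V1) and /e/ (V2): /gts/ — longest licit onset from the right is /s/, leaving /gt/ as coda.
Between /e/ (V2) and /x/ (V3): /fzd/ splits as /fz/ + /d/ (/d/ is the longest suffix that is a licit onset).

flegt.sefz.dxv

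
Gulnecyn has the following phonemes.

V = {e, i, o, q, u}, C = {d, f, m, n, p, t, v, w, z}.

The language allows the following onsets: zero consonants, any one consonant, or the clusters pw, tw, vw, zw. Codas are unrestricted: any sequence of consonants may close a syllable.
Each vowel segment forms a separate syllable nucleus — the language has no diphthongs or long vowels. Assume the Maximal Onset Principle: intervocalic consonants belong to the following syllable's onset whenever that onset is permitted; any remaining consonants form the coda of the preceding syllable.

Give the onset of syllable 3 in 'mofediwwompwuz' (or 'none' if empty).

d

Vowels present: o, e, i, o, u; each is a nucleus, giving 5 syllables.
/o…e/ gap (V1→V2): /f/ → onset of the next syllable (single consonants are always licit onsets).
/e…i/ gap (V2→V3): /d/ → onset of the next syllable (single consonants are always licit onsets).
/i…o/ gap (V3→V4): /ww/; trying suffixes from longest down, /w/ is the first permitted one, so coda /w/ | onset /w/.
/o…u/ gap (V4→V5): cluster /mpw/ — the longest permitted-onset suffix is /pw/; onset = /pw/, preceding coda = /m/.
Result: mo.fe.diw.wom.pwuz.
Syllable 3 is /diw/: onset /d/, nucleus /i/, coda /w/.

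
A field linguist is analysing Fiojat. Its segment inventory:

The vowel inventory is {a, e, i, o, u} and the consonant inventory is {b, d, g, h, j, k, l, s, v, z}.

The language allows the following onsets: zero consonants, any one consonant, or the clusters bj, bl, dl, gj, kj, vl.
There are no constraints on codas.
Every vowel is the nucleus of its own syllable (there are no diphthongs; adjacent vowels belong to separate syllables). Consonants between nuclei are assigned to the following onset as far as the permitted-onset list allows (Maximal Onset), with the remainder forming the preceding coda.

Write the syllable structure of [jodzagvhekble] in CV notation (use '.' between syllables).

Nuclei (vowels): o, a, e, e → 4 syllables.
Between /o/ (V1) and /a/ (V2): cluster /dz/ — the longest permitted-onset suffix is /z/; onset = /z/, preceding coda = /d/.
Between /a/ (V2) and /e/ (V3): /gvh/ — longest licit onset from the right is /h/, leaving /gv/ as coda.
Between /e/ (V3) and /e/ (V4): /kbl/ splits as /k/ + /bl/ (/bl/ is the longest suffix that is a licit onset).
Syllabification: jod.zagv.hek.ble.
Mapping each syllable to C/V: /jod/ → CVC, /zagv/ → CVCC, /hek/ → CVC, /ble/ → CCV.

CVC.CVCC.CVC.CCV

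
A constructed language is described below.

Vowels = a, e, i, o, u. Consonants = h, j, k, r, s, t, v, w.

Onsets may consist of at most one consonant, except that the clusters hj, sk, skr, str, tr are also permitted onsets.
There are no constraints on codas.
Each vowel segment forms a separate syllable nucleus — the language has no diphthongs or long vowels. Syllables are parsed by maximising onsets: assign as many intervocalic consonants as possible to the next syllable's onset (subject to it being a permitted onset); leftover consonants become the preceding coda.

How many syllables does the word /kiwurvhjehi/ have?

4

Vowels present: i, u, e, i; each is a nucleus, giving 4 syllables.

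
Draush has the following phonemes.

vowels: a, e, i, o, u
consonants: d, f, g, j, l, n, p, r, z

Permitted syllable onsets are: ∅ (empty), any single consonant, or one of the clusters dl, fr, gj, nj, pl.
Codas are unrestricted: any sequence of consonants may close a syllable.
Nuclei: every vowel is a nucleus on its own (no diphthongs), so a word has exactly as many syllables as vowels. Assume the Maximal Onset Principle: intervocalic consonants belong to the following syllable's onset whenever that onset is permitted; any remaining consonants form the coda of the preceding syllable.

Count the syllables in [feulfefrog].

Vowels present: e, u, e, o; each is a nucleus, giving 4 syllables.

4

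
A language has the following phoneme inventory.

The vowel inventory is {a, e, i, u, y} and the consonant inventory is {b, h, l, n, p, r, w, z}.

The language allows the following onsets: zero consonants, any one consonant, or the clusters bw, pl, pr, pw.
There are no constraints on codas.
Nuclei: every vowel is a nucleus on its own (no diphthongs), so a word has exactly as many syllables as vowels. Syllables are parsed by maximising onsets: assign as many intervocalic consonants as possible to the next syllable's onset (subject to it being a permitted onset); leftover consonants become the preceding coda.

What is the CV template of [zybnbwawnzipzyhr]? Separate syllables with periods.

CVCC.CCVCC.CVC.CVCC

Nuclei (vowels): y, a, i, y → 4 syllables.
/y…a/ gap (V1→V2): /bnbw/ splits as /bn/ + /bw/ (/bw/ is the longest suffix that is a licit onset).
/a…i/ gap (V2→V3): /wnz/ — longest licit onset from the right is /z/, leaving /wn/ as coda.
/i…y/ gap (V3→V4): /pz/ — longest licit onset from the right is /z/, leaving /p/ as coda.
Result: zybn.bwawn.zip.zyhr.
Mapping each syllable to C/V: /zybn/ → CVCC, /bwawn/ → CCVCC, /zip/ → CVC, /zyhr/ → CVCC.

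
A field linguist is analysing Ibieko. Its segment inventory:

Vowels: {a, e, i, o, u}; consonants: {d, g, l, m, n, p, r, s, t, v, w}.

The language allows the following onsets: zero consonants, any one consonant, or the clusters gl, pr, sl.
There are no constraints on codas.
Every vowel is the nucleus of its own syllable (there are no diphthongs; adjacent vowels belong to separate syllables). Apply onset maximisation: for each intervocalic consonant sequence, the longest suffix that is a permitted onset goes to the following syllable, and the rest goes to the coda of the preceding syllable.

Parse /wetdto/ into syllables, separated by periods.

Nuclei (vowels): e, o → 2 syllables.
/e…o/ gap (V1→V2): /tdt/; trying suffixes from longest down, /t/ is the first permitted one, so coda /td/ | onset /t/.

wetd.to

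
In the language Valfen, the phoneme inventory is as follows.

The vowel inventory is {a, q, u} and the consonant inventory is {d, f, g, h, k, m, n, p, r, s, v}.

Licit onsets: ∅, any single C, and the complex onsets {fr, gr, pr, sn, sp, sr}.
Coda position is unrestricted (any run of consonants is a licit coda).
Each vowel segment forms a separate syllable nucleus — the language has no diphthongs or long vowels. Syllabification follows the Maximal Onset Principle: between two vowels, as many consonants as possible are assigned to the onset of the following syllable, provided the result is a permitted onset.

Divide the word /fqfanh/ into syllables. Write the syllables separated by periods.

Vowels present: q, a; each is a nucleus, giving 2 syllables.
/q…a/ gap (V1→V2): /f/ is a single consonant, so it becomes the next onset.

fq.fanh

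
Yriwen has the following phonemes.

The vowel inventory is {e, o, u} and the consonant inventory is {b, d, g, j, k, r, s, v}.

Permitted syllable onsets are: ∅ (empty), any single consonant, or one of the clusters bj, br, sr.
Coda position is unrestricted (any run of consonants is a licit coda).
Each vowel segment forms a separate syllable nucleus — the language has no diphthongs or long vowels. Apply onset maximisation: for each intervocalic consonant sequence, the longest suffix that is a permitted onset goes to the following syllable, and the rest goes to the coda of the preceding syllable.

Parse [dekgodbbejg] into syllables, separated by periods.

Vowels present: e, o, e; each is a nucleus, giving 3 syllables.
/e…o/ gap (V1→V2): /kg/ splits as /k/ + /g/ (/g/ is the longest suffix that is a licit onset).
/o…e/ gap (V2→V3): cluster /dbb/ — the longest permitted-onset suffix is /b/; onset = /b/, preceding coda = /db/.

dek.godb.bejg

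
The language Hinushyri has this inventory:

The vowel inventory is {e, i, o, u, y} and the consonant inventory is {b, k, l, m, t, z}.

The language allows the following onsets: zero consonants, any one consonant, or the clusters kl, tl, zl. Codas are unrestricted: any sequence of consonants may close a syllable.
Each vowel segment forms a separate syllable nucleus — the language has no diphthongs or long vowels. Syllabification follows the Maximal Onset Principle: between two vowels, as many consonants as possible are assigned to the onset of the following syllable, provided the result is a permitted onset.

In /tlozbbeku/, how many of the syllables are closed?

1

Nuclei (vowels): o, e, u → 3 syllables.
/o…e/ gap (V1→V2): /zbb/; trying suffixes from longest down, /b/ is the first permitted one, so coda /zb/ | onset /b/.
/e…u/ gap (V2→V3): /k/ → onset of the next syllable (single consonants are always licit onsets).
Putting it together: tlozb.be.ku.
Classifying each syllable: /tlozb/ (closed), /be/ (open), /ku/ (open).
Closed syllables: 1.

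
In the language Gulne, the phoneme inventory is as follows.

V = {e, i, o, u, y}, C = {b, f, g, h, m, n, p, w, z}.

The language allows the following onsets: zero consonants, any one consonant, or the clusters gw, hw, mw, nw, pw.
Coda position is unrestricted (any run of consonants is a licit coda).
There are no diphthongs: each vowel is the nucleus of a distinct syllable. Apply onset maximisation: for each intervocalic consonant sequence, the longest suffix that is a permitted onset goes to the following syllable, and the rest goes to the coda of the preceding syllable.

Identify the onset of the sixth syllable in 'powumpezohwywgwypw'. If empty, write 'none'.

gw

The vowels are o, u, e, o, y, y — 6 nuclei, so 6 syllables.
/o…u/ gap (V1→V2): /w/ → onset of the next syllable (single consonants are always licit onsets).
/u…e/ gap (V2→V3): /mp/; trying suffixes from longest down, /p/ is the first permitted one, so coda /m/ | onset /p/.
/e…o/ gap (V3→V4): just /z/ — single C goes to the following onset.
/o…y/ gap (V4→V5): cluster /hw/ — /hw/ is itself a permitted onset, so the whole cluster goes right; preceding coda = ∅.
/y…y/ gap (V5→V6): /wgw/; trying suffixes from longest down, /gw/ is the first permitted one, so coda /w/ | onset /gw/.
Syllabification: po.wum.pe.zo.hwyw.gwypw.
Syllable 6 is /gwypw/: onset /gw/, nucleus /y/, coda /pw/.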